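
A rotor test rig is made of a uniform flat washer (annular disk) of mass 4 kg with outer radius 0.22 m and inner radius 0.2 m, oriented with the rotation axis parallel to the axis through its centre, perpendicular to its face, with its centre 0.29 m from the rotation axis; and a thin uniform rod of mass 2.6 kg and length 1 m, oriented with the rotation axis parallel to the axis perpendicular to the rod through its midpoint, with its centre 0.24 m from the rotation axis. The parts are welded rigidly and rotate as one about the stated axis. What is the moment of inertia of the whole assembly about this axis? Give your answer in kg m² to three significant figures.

Annular disk: I_cm = (1/2)M(R²+r²) = (1/2)(4)[(0.22)² + (0.2)²] = 0.1768 kg m²; centre at d = 0.29 m, so the parallel axis theorem gives I = 0.1768 + (4)(0.29)² = 0.5132 kg m².
Thin rod: I_cm = (1/12)ML² = (1/12)(2.6)(1)² = 0.21667 kg m²; centre at d = 0.24 m, so the parallel axis theorem gives I = 0.21667 + (2.6)(0.24)² = 0.36643 kg m².
Total I = 0.5132 + 0.36643 = 0.87963 kg m².

0.880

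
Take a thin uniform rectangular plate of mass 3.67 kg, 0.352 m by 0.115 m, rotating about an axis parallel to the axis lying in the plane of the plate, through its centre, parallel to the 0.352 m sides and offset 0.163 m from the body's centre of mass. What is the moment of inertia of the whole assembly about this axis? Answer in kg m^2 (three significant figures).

0.102

I_cm = (1/12)Mb² = (1/12)(3.67)(0.115)² = 0.0040446 kg m^2; centre at d = 0.163 m, so the parallel axis theorem gives I = 0.0040446 + (3.67)(0.163)² = 0.10155 kg m^2.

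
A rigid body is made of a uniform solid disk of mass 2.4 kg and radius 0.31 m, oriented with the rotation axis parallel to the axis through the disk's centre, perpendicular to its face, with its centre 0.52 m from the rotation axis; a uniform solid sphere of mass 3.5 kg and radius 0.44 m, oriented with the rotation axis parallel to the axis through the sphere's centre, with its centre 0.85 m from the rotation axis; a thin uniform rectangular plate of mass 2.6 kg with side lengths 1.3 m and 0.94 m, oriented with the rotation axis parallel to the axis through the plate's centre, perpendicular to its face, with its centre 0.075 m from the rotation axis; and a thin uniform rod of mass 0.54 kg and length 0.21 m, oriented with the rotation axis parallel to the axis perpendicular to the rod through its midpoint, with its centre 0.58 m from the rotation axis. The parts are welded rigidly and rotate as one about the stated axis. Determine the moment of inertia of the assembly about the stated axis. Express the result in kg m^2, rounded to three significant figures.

Solid disk: I_cm = (1/2)MR² = (1/2)(2.4)(0.31)² = 0.11532 kg m^2; centre at d = 0.52 m, so I = I_cm + Md² gives I = 0.11532 + (2.4)(0.52)² = 0.76428 kg m^2.
Solid sphere: I_cm = (2/5)MR² = (2/5)(3.5)(0.44)² = 0.27104 kg m^2; centre at d = 0.85 m, so I = I_cm + Md² gives I = 0.27104 + (3.5)(0.85)² = 2.7998 kg m^2.
Rectangular plate: I_cm = (1/12)M(a²+b²) = (1/12)(2.6)[(1.3)² + (0.94)²] = 0.55761 kg m^2; centre at d = 0.075 m, so I = I_cm + Md² gives I = 0.55761 + (2.6)(0.075)² = 0.57224 kg m^2.
Thin rod: I_cm = (1/12)ML² = (1/12)(0.54)(0.21)² = 0.0019845 kg m^2; centre at d = 0.58 m, so I = I_cm + Md² gives I = 0.0019845 + (0.54)(0.58)² = 0.18364 kg m^2.
Total I = 0.76428 + 2.7998 + 0.57224 + 0.18364 = 4.3199 kg m^2.

4.32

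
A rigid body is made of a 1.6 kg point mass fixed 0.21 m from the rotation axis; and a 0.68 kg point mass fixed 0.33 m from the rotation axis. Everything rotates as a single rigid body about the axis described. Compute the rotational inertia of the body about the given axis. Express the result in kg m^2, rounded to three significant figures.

0.145

Point mass: I_cm = 0; centre at d = 0.21 m, so the parallel axis theorem gives I = 0 + (1.6)(0.21)² = 0.07056 kg m^2.
Point mass: I_cm = 0; centre at d = 0.33 m, so the parallel axis theorem gives I = 0 + (0.68)(0.33)² = 0.074052 kg m^2.
Total I = 0.07056 + 0.074052 = 0.14461 kg m^2.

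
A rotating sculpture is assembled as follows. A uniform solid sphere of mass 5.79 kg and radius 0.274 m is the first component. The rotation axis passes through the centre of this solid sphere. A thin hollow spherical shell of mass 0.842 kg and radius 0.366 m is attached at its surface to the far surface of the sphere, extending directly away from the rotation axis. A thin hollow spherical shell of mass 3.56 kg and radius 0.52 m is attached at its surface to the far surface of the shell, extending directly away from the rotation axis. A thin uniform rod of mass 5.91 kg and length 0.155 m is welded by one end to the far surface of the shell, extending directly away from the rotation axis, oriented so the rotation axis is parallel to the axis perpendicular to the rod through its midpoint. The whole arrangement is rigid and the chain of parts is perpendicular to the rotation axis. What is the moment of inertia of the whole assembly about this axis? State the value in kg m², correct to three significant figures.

36.2

Solid sphere: I_cm = (2/5)MR² = (2/5)(5.79)(0.274)² = 0.17388 kg m²; axis through the centre, so I = 0.17388 kg m².
Spherical shell: I_cm = (2/3)MR² = (2/3)(0.842)(0.366)² = 0.075194 kg m²; centre at d = 0.274 + 0.366 = 0.64 m, so I = I_cm + Md² gives I = 0.075194 + (0.842)(0.64)² = 0.42008 kg m².
Spherical shell: I_cm = (2/3)MR² = (2/3)(3.56)(0.52)² = 0.64175 kg m²; centre at d = 0.274 + 0.366 + 0.366 + 0.52 = 1.526 m, so I = I_cm + Md² gives I = 0.64175 + (3.56)(1.526)² = 8.9318 kg m².
Thin rod: I_cm = (1/12)ML² = (1/12)(5.91)(0.155)² = 0.011832 kg m²; centre at d = 0.274 + 0.366 + 0.366 + 0.52 + 0.52 + 0.0775 = 2.1235 m, so I = I_cm + Md² gives I = 0.011832 + (5.91)(2.1235)² = 26.662 kg m².
Total I = 0.17388 + 0.42008 + 8.9318 + 26.662 = 36.187 kg m².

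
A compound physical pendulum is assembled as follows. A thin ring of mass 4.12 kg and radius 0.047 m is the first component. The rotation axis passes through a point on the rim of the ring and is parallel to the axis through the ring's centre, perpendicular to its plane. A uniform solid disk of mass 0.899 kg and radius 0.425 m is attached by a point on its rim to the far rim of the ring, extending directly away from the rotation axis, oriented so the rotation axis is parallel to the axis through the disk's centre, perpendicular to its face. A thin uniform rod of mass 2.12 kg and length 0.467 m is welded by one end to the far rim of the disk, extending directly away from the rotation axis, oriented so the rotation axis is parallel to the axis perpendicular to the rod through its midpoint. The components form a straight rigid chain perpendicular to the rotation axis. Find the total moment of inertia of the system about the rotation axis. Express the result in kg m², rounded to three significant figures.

Thin ring: I_cm = MR² = (4.12)(0.047)² = 0.0091011 kg m²; centre at d = 0.047 m, so I = I_cm + Md² gives I = 0.0091011 + (4.12)(0.047)² = 0.018202 kg m².
Solid disk: I_cm = (1/2)MR² = (1/2)(0.899)(0.425)² = 0.081191 kg m²; centre at d = 0.047 + 0.047 + 0.425 = 0.519 m, so I = I_cm + Md² gives I = 0.081191 + (0.899)(0.519)² = 0.32335 kg m².
Thin rod: I_cm = (1/12)ML² = (1/12)(2.12)(0.467)² = 0.038529 kg m²; centre at d = 0.047 + 0.047 + 0.425 + 0.425 + 0.2335 = 1.1775 m, so I = I_cm + Md² gives I = 0.038529 + (2.12)(1.1775)² = 2.9779 kg m².
Total I = 0.018202 + 0.32335 + 2.9779 = 3.3195 kg m².

3.32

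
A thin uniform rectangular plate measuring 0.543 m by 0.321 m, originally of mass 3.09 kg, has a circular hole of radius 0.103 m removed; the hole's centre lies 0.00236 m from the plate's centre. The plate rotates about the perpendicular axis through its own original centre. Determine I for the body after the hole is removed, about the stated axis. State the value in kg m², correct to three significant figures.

0.0993

Unpierced body about its centre: I₀ = (1/12)M(a²+b²) = (1/12)(3.09)[(0.543)² + (0.321)²] = 0.10246 kg m².
The removed disk has mass m = M·πr²/(ab) = (3.09)·π(0.103)²/(0.543·0.321) = 0.59085 kg (same uniform areal density).
Its moment of inertia about the rotation axis (parallel-axis theorem): I_hole = (1/2)mr² + md² = (1/2)(0.59085)(0.103)² + (0.59085)(0.00236)² = 0.0031375 kg m².
Treating the hole as negative mass, I = I₀ − I_hole = 0.10246 − 0.0031375 = 0.099319 kg m².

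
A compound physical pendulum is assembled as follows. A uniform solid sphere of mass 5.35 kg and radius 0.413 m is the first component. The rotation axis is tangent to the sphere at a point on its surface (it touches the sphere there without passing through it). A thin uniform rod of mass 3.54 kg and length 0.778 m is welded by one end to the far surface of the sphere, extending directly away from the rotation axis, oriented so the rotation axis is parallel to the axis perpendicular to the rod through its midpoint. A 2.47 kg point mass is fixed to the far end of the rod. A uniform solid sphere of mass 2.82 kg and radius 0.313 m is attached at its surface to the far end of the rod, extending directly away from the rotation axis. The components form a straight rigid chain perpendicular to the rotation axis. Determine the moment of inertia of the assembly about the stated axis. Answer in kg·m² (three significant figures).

23.5

Solid sphere: I_cm = (2/5)MR² = (2/5)(5.35)(0.413)² = 0.36502 kg·m²; centre at d = 0.413 m, so the parallel axis theorem gives I = 0.36502 + (5.35)(0.413)² = 1.2776 kg·m².
Thin rod: I_cm = (1/12)ML² = (1/12)(3.54)(0.778)² = 0.17856 kg·m²; centre at d = 0.413 + 0.413 + 0.389 = 1.215 m, so the parallel axis theorem gives I = 0.17856 + (3.54)(1.215)² = 5.4044 kg·m².
Point mass: I_cm = 0; centre at d = 0.413 + 0.413 + 0.389 + 0.389 = 1.604 m, so the parallel axis theorem gives I = 0 + (2.47)(1.604)² = 6.3549 kg·m².
Solid sphere: I_cm = (2/5)MR² = (2/5)(2.82)(0.313)² = 0.11051 kg·m²; centre at d = 0.413 + 0.413 + 0.389 + 0.389 + 0.313 = 1.917 m, so the parallel axis theorem gives I = 0.11051 + (2.82)(1.917)² = 10.474 kg·m².
Total I = 1.2776 + 5.4044 + 6.3549 + 10.474 = 23.511 kg·m².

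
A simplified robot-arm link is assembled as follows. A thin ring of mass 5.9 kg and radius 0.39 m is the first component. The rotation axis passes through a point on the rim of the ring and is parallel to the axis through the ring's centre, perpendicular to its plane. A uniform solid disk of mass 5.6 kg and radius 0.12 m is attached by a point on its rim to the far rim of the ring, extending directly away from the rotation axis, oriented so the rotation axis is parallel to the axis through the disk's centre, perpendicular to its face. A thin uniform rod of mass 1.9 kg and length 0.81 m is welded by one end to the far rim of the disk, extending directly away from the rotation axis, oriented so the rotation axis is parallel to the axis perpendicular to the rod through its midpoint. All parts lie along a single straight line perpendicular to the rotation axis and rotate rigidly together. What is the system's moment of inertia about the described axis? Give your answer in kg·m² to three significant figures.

Thin ring: I_cm = MR² = (5.9)(0.39)² = 0.89739 kg·m²; centre at d = 0.39 m, so I = I_cm + Md² gives I = 0.89739 + (5.9)(0.39)² = 1.7948 kg·m².
Solid disk: I_cm = (1/2)MR² = (1/2)(5.6)(0.12)² = 0.04032 kg·m²; centre at d = 0.39 + 0.39 + 0.12 = 0.9 m, so I = I_cm + Md² gives I = 0.04032 + (5.6)(0.9)² = 4.5763 kg·m².
Thin rod: I_cm = (1/12)ML² = (1/12)(1.9)(0.81)² = 0.10388 kg·m²; centre at d = 0.39 + 0.39 + 0.12 + 0.12 + 0.405 = 1.425 m, so I = I_cm + Md² gives I = 0.10388 + (1.9)(1.425)² = 3.9621 kg·m².
Total I = 1.7948 + 4.5763 + 3.9621 = 10.333 kg·m².

10.3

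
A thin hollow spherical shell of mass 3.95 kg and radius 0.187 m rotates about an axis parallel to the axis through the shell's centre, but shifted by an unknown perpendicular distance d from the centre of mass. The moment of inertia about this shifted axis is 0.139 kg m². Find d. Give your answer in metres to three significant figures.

About the centre-of-mass axis, I_cm = (2/3)MR² = (2/3)(3.95)(0.187)² = 0.092085 kg m².
Parallel axis theorem: I = I_cm + Md², so Md² = 0.139 − 0.092085 = 0.046915 kg m².
d = √(0.046915 / 3.95) = 0.10898 m.

0.109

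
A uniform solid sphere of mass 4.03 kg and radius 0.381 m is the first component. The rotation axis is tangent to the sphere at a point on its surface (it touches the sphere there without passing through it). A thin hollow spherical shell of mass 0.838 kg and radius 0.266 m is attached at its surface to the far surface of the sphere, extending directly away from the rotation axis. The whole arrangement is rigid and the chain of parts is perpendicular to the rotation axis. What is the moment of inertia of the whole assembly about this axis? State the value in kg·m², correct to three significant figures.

1.74

Solid sphere: I_cm = (2/5)MR² = (2/5)(4.03)(0.381)² = 0.234 kg·m²; centre at d = 0.381 m, so I = I_cm + Md² gives I = 0.234 + (4.03)(0.381)² = 0.819 kg·m².
Spherical shell: I_cm = (2/3)MR² = (2/3)(0.838)(0.266)² = 0.039529 kg·m²; centre at d = 0.381 + 0.381 + 0.266 = 1.028 m, so I = I_cm + Md² gives I = 0.039529 + (0.838)(1.028)² = 0.92511 kg·m².
Total I = 0.819 + 0.92511 = 1.7441 kg·m².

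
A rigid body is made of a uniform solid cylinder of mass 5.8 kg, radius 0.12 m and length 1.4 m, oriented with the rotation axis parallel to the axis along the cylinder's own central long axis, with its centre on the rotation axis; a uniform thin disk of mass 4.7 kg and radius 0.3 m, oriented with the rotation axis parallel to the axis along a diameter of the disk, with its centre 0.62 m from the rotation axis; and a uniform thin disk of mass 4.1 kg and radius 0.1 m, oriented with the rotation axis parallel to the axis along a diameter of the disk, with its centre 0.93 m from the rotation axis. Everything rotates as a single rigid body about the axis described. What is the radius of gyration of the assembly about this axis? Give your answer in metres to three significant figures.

0.614

Solid cylinder: I_cm = (1/2)MR² = (1/2)(5.8)(0.12)² = 0.04176 kg·m²; axis through the centre, so I = 0.04176 kg·m².
Thin disk: I_cm = (1/4)MR² = (1/4)(4.7)(0.3)² = 0.10575 kg·m²; centre at d = 0.62 m, so I = I_cm + Md² gives I = 0.10575 + (4.7)(0.62)² = 1.9124 kg·m².
Thin disk: I_cm = (1/4)MR² = (1/4)(4.1)(0.1)² = 0.01025 kg·m²; centre at d = 0.93 m, so I = I_cm + Md² gives I = 0.01025 + (4.1)(0.93)² = 3.5563 kg·m².
Total I = 5.5105 kg·m²; total mass M = 14.6 kg.
k = √(I/M) = √(5.5105/14.6) = 0.61436 m.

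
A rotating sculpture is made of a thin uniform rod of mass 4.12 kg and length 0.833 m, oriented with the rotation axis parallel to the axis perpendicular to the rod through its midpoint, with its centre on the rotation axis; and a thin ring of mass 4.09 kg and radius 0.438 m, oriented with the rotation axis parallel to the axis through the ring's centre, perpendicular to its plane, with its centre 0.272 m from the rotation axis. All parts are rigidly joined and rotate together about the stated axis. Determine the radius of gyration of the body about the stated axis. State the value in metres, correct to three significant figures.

0.402

Thin rod: I_cm = (1/12)ML² = (1/12)(4.12)(0.833)² = 0.23824 kg m^2; axis through the centre, so I = 0.23824 kg m^2.
Thin ring: I_cm = MR² = (4.09)(0.438)² = 0.78464 kg m^2; centre at d = 0.272 m, so I = I_cm + Md² gives I = 0.78464 + (4.09)(0.272)² = 1.0872 kg m^2.
Total I = 1.3255 kg m^2; total mass M = 8.21 kg.
k = √(I/M) = √(1.3255/8.21) = 0.4018 m.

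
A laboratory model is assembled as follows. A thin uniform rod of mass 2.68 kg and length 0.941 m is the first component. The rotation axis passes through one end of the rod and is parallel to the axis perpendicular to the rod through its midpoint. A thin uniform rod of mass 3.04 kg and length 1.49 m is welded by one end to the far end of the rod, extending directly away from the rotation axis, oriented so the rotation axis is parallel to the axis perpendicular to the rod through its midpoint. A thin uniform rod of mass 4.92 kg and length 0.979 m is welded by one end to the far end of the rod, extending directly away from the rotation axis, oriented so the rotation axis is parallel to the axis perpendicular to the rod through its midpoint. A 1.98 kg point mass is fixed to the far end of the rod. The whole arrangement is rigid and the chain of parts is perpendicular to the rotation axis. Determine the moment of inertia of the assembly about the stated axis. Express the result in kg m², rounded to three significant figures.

Thin rod: I_cm = (1/12)ML² = (1/12)(2.68)(0.941)² = 0.19776 kg m²; centre at d = 0.4705 m, so the parallel axis theorem gives I = 0.19776 + (2.68)(0.4705)² = 0.79103 kg m².
Thin rod: I_cm = (1/12)ML² = (1/12)(3.04)(1.49)² = 0.56243 kg m²; centre at d = 0.4705 + 0.4705 + 0.745 = 1.686 m, so the parallel axis theorem gives I = 0.56243 + (3.04)(1.686)² = 9.2039 kg m².
Thin rod: I_cm = (1/12)ML² = (1/12)(4.92)(0.979)² = 0.39296 kg m²; centre at d = 0.4705 + 0.4705 + 0.745 + 0.745 + 0.4895 = 2.9205 m, so the parallel axis theorem gives I = 0.39296 + (4.92)(2.9205)² = 42.357 kg m².
Point mass: I_cm = 0; centre at d = 0.4705 + 0.4705 + 0.745 + 0.745 + 0.4895 + 0.4895 = 3.41 m, so the parallel axis theorem gives I = 0 + (1.98)(3.41)² = 23.024 kg m².
Total I = 0.79103 + 9.2039 + 42.357 + 23.024 = 75.376 kg m².

75.4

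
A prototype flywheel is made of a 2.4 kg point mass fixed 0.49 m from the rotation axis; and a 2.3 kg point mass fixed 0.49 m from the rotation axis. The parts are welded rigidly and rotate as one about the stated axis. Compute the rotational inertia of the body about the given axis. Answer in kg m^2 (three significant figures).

1.13

Point mass: I_cm = 0; centre at d = 0.49 m, so the parallel axis theorem gives I = 0 + (2.4)(0.49)² = 0.57624 kg m^2.
Point mass: I_cm = 0; centre at d = 0.49 m, so the parallel axis theorem gives I = 0 + (2.3)(0.49)² = 0.55223 kg m^2.
Total I = 0.57624 + 0.55223 = 1.1285 kg m^2.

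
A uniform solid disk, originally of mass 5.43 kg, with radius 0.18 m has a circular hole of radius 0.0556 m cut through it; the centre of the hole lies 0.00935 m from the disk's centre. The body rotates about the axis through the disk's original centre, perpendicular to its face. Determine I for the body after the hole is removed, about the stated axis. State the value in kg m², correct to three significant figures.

0.0871

Unpierced body about its centre: I₀ = (1/2)MR² = (1/2)(5.43)(0.18)² = 0.087966 kg m².
The removed disk has mass m = M·(r/R)² = (5.43)(0.0556/0.18)² = 0.51809 kg (same uniform areal density).
Its moment of inertia about the rotation axis (parallel-axis theorem): I_hole = (1/2)mr² + md² = (1/2)(0.51809)(0.0556)² + (0.51809)(0.00935)² = 0.00084609 kg m².
Treating the hole as negative mass, I = I₀ − I_hole = 0.087966 − 0.00084609 = 0.08712 kg m².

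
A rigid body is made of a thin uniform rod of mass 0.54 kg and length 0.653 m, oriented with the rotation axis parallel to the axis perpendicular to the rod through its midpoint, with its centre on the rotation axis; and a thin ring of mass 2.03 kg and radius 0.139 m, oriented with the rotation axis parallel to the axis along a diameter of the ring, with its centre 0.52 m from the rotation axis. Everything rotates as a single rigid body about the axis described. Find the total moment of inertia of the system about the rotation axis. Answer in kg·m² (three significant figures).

Thin rod: I_cm = (1/12)ML² = (1/12)(0.54)(0.653)² = 0.019188 kg·m²; axis through the centre, so I = 0.019188 kg·m².
Thin ring: I_cm = (1/2)MR² = (1/2)(2.03)(0.139)² = 0.019611 kg·m²; centre at d = 0.52 m, so the parallel axis theorem gives I = 0.019611 + (2.03)(0.52)² = 0.56852 kg·m².
Total I = 0.019188 + 0.56852 = 0.58771 kg·m².

0.588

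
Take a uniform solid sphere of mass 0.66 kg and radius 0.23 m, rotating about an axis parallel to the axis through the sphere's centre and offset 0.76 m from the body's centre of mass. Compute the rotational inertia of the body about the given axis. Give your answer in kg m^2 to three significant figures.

0.395

I_cm = (2/5)MR² = (2/5)(0.66)(0.23)² = 0.013966 kg m^2; centre at d = 0.76 m, so the parallel axis theorem gives I = 0.013966 + (0.66)(0.76)² = 0.39518 kg m^2.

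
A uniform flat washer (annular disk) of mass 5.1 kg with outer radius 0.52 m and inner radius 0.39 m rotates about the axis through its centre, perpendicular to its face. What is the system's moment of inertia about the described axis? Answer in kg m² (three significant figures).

I_cm = (1/2)M(R²+r²) = (1/2)(5.1)[(0.52)² + (0.39)²] = 1.0774 kg m²; axis through the centre, so I = 1.0774 kg m².

1.08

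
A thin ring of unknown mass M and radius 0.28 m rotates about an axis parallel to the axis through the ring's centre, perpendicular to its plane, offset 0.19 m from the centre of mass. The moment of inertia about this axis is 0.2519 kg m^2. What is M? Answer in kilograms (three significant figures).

I = I_cm + Md² = MR² + Md² = M·[1·(0.28)² + (0.19)²] = M·0.1145.
So M = 0.2519 / 0.1145 = 2.2 kg.

2.20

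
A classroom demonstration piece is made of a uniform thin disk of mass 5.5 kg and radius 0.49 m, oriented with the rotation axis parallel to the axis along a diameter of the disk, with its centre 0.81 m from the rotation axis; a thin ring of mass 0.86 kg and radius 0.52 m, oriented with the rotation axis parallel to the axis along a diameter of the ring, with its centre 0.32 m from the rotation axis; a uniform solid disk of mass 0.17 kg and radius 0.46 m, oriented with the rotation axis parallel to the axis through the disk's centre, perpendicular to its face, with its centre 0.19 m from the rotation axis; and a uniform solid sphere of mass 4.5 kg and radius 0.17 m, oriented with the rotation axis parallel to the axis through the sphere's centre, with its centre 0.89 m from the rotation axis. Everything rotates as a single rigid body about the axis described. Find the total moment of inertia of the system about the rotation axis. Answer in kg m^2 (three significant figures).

7.78

Thin disk: I_cm = (1/4)MR² = (1/4)(5.5)(0.49)² = 0.33014 kg m^2; centre at d = 0.81 m, so I = I_cm + Md² gives I = 0.33014 + (5.5)(0.81)² = 3.9387 kg m^2.
Thin ring: I_cm = (1/2)MR² = (1/2)(0.86)(0.52)² = 0.11627 kg m^2; centre at d = 0.32 m, so I = I_cm + Md² gives I = 0.11627 + (0.86)(0.32)² = 0.20434 kg m^2.
Solid disk: I_cm = (1/2)MR² = (1/2)(0.17)(0.46)² = 0.017986 kg m^2; centre at d = 0.19 m, so I = I_cm + Md² gives I = 0.017986 + (0.17)(0.19)² = 0.024123 kg m^2.
Solid sphere: I_cm = (2/5)MR² = (2/5)(4.5)(0.17)² = 0.05202 kg m^2; centre at d = 0.89 m, so I = I_cm + Md² gives I = 0.05202 + (4.5)(0.89)² = 3.6165 kg m^2.
Total I = 3.9387 + 0.20434 + 0.024123 + 3.6165 = 7.7836 kg m^2.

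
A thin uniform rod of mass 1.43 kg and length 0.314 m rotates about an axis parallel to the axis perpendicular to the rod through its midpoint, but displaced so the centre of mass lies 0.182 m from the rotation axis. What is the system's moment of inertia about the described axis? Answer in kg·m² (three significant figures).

0.0591

I_cm = (1/12)ML² = (1/12)(1.43)(0.314)² = 0.011749 kg·m²; centre at d = 0.182 m, so the parallel axis theorem gives I = 0.011749 + (1.43)(0.182)² = 0.059117 kg·m².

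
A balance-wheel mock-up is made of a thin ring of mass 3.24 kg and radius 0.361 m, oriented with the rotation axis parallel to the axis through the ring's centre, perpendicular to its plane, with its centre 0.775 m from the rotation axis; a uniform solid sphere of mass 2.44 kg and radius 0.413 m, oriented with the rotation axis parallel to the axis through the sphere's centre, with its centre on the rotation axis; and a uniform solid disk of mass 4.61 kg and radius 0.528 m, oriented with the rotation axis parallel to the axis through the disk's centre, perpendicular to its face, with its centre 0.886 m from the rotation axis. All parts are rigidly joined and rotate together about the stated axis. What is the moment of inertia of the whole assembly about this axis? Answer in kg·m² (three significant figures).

Thin ring: I_cm = MR² = (3.24)(0.361)² = 0.42224 kg·m²; centre at d = 0.775 m, so I = I_cm + Md² gives I = 0.42224 + (3.24)(0.775)² = 2.3683 kg·m².
Solid sphere: I_cm = (2/5)MR² = (2/5)(2.44)(0.413)² = 0.16648 kg·m²; axis through the centre, so I = 0.16648 kg·m².
Solid disk: I_cm = (1/2)MR² = (1/2)(4.61)(0.528)² = 0.6426 kg·m²; centre at d = 0.886 m, so I = I_cm + Md² gives I = 0.6426 + (4.61)(0.886)² = 4.2614 kg·m².
Total I = 2.3683 + 0.16648 + 4.2614 = 6.7962 kg·m².

6.80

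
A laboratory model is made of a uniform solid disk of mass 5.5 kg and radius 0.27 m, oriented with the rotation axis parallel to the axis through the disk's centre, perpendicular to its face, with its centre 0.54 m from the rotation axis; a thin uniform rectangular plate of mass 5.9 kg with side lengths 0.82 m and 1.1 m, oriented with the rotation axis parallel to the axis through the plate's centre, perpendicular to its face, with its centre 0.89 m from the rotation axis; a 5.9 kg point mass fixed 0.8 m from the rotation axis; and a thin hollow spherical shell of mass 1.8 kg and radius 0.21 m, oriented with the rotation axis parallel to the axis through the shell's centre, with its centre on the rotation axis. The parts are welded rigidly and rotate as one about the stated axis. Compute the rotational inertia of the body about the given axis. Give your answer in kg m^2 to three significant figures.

Solid disk: I_cm = (1/2)MR² = (1/2)(5.5)(0.27)² = 0.20048 kg m^2; centre at d = 0.54 m, so the parallel axis theorem gives I = 0.20048 + (5.5)(0.54)² = 1.8043 kg m^2.
Rectangular plate: I_cm = (1/12)M(a²+b²) = (1/12)(5.9)[(0.82)² + (1.1)²] = 0.92551 kg m^2; centre at d = 0.89 m, so the parallel axis theorem gives I = 0.92551 + (5.9)(0.89)² = 5.5989 kg m^2.
Point mass: I_cm = 0; centre at d = 0.8 m, so the parallel axis theorem gives I = 0 + (5.9)(0.8)² = 3.776 kg m^2.
Spherical shell: I_cm = (2/3)MR² = (2/3)(1.8)(0.21)² = 0.05292 kg m^2; axis through the centre, so I = 0.05292 kg m^2.
Total I = 1.8043 + 5.5989 + 3.776 + 0.05292 = 11.232 kg m^2.

11.2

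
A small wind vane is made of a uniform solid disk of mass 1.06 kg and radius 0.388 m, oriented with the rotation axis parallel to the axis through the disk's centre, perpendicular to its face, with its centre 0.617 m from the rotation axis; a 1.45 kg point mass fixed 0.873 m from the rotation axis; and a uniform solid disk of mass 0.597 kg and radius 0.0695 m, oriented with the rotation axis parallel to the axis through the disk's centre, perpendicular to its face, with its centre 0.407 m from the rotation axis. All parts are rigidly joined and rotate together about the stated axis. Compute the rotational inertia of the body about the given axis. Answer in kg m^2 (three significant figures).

1.69

Solid disk: I_cm = (1/2)MR² = (1/2)(1.06)(0.388)² = 0.079788 kg m^2; centre at d = 0.617 m, so the parallel axis theorem gives I = 0.079788 + (1.06)(0.617)² = 0.48332 kg m^2.
Point mass: I_cm = 0; centre at d = 0.873 m, so the parallel axis theorem gives I = 0 + (1.45)(0.873)² = 1.1051 kg m^2.
Solid disk: I_cm = (1/2)MR² = (1/2)(0.597)(0.0695)² = 0.0014418 kg m^2; centre at d = 0.407 m, so the parallel axis theorem gives I = 0.0014418 + (0.597)(0.407)² = 0.10033 kg m^2.
Total I = 0.48332 + 1.1051 + 0.10033 = 1.6887 kg m^2.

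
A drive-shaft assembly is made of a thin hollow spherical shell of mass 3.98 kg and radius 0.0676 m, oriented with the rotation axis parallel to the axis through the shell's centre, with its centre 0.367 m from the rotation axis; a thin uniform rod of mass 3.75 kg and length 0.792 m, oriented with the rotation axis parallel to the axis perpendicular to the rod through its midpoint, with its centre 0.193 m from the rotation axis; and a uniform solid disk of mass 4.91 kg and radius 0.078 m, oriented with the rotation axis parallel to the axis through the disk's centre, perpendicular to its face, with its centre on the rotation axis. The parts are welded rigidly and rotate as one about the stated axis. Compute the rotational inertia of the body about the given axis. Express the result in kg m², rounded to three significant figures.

0.899

Spherical shell: I_cm = (2/3)MR² = (2/3)(3.98)(0.0676)² = 0.012125 kg m²; centre at d = 0.367 m, so the parallel axis theorem gives I = 0.012125 + (3.98)(0.367)² = 0.54819 kg m².
Thin rod: I_cm = (1/12)ML² = (1/12)(3.75)(0.792)² = 0.19602 kg m²; centre at d = 0.193 m, so the parallel axis theorem gives I = 0.19602 + (3.75)(0.193)² = 0.3357 kg m².
Solid disk: I_cm = (1/2)MR² = (1/2)(4.91)(0.078)² = 0.014936 kg m²; axis through the centre, so I = 0.014936 kg m².
Total I = 0.54819 + 0.3357 + 0.014936 = 0.89883 kg m².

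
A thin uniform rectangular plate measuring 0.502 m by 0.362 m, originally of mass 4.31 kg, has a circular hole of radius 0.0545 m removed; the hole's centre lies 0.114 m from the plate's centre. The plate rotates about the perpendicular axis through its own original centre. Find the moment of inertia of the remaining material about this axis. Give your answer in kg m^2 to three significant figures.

Unpierced body about its centre: I₀ = (1/12)M(a²+b²) = (1/12)(4.31)[(0.502)² + (0.362)²] = 0.13758 kg m^2.
The removed disk has mass m = M·πr²/(ab) = (4.31)·π(0.0545)²/(0.502·0.362) = 0.22131 kg (same uniform areal density).
Its moment of inertia about the rotation axis (parallel-axis theorem): I_hole = (1/2)mr² + md² = (1/2)(0.22131)(0.0545)² + (0.22131)(0.114)² = 0.0032049 kg m^2.
Treating the hole as negative mass, I = I₀ − I_hole = 0.13758 − 0.0032049 = 0.13437 kg m^2.

0.134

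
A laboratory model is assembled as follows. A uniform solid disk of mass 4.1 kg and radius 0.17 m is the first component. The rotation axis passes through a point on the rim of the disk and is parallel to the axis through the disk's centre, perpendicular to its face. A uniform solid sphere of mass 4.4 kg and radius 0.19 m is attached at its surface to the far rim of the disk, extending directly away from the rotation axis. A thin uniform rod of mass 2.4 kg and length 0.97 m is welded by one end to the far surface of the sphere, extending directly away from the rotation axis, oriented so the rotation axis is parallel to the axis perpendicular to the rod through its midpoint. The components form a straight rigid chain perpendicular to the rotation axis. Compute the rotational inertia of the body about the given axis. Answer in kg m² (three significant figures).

Solid disk: I_cm = (1/2)MR² = (1/2)(4.1)(0.17)² = 0.059245 kg m²; centre at d = 0.17 m, so I = I_cm + Md² gives I = 0.059245 + (4.1)(0.17)² = 0.17774 kg m².
Solid sphere: I_cm = (2/5)MR² = (2/5)(4.4)(0.19)² = 0.063536 kg m²; centre at d = 0.17 + 0.17 + 0.19 = 0.53 m, so I = I_cm + Md² gives I = 0.063536 + (4.4)(0.53)² = 1.2995 kg m².
Thin rod: I_cm = (1/12)ML² = (1/12)(2.4)(0.97)² = 0.18818 kg m²; centre at d = 0.17 + 0.17 + 0.19 + 0.19 + 0.485 = 1.205 m, so I = I_cm + Md² gives I = 0.18818 + (2.4)(1.205)² = 3.673 kg m².
Total I = 0.17774 + 1.2995 + 3.673 = 5.1503 kg m².

5.15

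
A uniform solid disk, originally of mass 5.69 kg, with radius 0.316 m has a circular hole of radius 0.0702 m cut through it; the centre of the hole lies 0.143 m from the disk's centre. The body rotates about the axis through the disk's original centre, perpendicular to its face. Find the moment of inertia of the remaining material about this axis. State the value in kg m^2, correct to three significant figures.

0.278

Unpierced body about its centre: I₀ = (1/2)MR² = (1/2)(5.69)(0.316)² = 0.28409 kg m^2.
The removed disk has mass m = M·(r/R)² = (5.69)(0.0702/0.316)² = 0.28081 kg (same uniform areal density).
Its moment of inertia about the rotation axis (parallel-axis theorem): I_hole = (1/2)mr² + md² = (1/2)(0.28081)(0.0702)² + (0.28081)(0.143)² = 0.0064342 kg m^2.
Treating the hole as negative mass, I = I₀ − I_hole = 0.28409 − 0.0064342 = 0.27766 kg m^2.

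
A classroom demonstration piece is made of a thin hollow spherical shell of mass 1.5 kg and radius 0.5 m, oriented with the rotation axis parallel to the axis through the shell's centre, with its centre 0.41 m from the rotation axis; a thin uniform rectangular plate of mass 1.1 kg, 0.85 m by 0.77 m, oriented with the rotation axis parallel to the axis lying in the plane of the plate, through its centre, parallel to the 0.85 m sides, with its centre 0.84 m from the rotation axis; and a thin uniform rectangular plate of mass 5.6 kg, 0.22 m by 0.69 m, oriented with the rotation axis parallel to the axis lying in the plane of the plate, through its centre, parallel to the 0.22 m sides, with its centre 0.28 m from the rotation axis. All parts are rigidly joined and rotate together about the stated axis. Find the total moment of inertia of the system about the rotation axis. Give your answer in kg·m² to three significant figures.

Spherical shell: I_cm = (2/3)MR² = (2/3)(1.5)(0.5)² = 0.25 kg·m²; centre at d = 0.41 m, so I = I_cm + Md² gives I = 0.25 + (1.5)(0.41)² = 0.50215 kg·m².
Rectangular plate: I_cm = (1/12)Mb² = (1/12)(1.1)(0.77)² = 0.054349 kg·m²; centre at d = 0.84 m, so I = I_cm + Md² gives I = 0.054349 + (1.1)(0.84)² = 0.83051 kg·m².
Rectangular plate: I_cm = (1/12)Mb² = (1/12)(5.6)(0.69)² = 0.22218 kg·m²; centre at d = 0.28 m, so I = I_cm + Md² gives I = 0.22218 + (5.6)(0.28)² = 0.66122 kg·m².
Total I = 0.50215 + 0.83051 + 0.66122 = 1.9939 kg·m².

1.99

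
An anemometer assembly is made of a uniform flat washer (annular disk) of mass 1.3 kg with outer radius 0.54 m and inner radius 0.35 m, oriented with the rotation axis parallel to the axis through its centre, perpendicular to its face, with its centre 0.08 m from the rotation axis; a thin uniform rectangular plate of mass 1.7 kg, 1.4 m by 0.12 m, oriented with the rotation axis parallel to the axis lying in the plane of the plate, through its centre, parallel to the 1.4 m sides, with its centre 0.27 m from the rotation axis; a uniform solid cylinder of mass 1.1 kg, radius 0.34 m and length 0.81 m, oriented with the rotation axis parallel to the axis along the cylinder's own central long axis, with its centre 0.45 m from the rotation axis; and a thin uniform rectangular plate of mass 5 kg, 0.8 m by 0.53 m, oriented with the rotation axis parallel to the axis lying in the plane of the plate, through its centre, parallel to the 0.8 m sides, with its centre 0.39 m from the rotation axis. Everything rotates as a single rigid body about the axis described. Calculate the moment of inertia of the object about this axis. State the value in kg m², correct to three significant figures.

1.57

Annular disk: I_cm = (1/2)M(R²+r²) = (1/2)(1.3)[(0.54)² + (0.35)²] = 0.26917 kg m²; centre at d = 0.08 m, so the parallel axis theorem gives I = 0.26917 + (1.3)(0.08)² = 0.27749 kg m².
Rectangular plate: I_cm = (1/12)Mb² = (1/12)(1.7)(0.12)² = 0.00204 kg m²; centre at d = 0.27 m, so the parallel axis theorem gives I = 0.00204 + (1.7)(0.27)² = 0.12597 kg m².
Solid cylinder: I_cm = (1/2)MR² = (1/2)(1.1)(0.34)² = 0.06358 kg m²; centre at d = 0.45 m, so the parallel axis theorem gives I = 0.06358 + (1.1)(0.45)² = 0.28633 kg m².
Rectangular plate: I_cm = (1/12)Mb² = (1/12)(5)(0.53)² = 0.11704 kg m²; centre at d = 0.39 m, so the parallel axis theorem gives I = 0.11704 + (5)(0.39)² = 0.87754 kg m².
Total I = 0.27749 + 0.12597 + 0.28633 + 0.87754 = 1.5673 kg m².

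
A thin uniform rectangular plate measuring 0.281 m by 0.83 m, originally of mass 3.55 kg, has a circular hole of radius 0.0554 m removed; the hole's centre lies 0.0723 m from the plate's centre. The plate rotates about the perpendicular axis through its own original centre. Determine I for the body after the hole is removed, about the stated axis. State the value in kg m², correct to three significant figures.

0.226

Unpierced body about its centre: I₀ = (1/12)M(a²+b²) = (1/12)(3.55)[(0.281)² + (0.83)²] = 0.22716 kg m².
The removed disk has mass m = M·πr²/(ab) = (3.55)·π(0.0554)²/(0.281·0.83) = 0.14676 kg (same uniform areal density).
Its moment of inertia about the rotation axis (parallel-axis theorem): I_hole = (1/2)mr² + md² = (1/2)(0.14676)(0.0554)² + (0.14676)(0.0723)² = 0.00099238 kg m².
Treating the hole as negative mass, I = I₀ − I_hole = 0.22716 − 0.00099238 = 0.22617 kg m².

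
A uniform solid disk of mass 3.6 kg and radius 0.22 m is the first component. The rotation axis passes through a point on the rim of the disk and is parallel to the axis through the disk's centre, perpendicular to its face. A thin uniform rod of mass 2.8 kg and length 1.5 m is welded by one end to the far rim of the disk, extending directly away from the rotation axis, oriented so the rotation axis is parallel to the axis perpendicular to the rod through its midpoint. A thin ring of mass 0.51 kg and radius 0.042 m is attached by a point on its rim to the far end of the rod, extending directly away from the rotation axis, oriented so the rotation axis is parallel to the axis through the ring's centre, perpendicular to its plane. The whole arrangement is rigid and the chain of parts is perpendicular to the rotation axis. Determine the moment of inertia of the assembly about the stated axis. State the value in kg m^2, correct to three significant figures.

6.76

Solid disk: I_cm = (1/2)MR² = (1/2)(3.6)(0.22)² = 0.08712 kg m^2; centre at d = 0.22 m, so the parallel axis theorem gives I = 0.08712 + (3.6)(0.22)² = 0.26136 kg m^2.
Thin rod: I_cm = (1/12)ML² = (1/12)(2.8)(1.5)² = 0.525 kg m^2; centre at d = 0.22 + 0.22 + 0.75 = 1.19 m, so the parallel axis theorem gives I = 0.525 + (2.8)(1.19)² = 4.4901 kg m^2.
Thin ring: I_cm = MR² = (0.51)(0.042)² = 0.00089964 kg m^2; centre at d = 0.22 + 0.22 + 0.75 + 0.75 + 0.042 = 1.982 m, so the parallel axis theorem gives I = 0.00089964 + (0.51)(1.982)² = 2.0043 kg m^2.
Total I = 0.26136 + 4.4901 + 2.0043 = 6.7558 kg m^2.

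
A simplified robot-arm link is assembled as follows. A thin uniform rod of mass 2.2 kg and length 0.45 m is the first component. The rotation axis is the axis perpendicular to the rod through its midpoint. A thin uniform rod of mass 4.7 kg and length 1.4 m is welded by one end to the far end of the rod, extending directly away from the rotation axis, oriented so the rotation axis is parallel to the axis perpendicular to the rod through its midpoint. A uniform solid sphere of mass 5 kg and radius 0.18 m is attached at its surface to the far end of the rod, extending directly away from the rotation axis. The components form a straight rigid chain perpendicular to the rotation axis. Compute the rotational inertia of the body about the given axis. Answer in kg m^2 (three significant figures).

21.2

Thin rod: I_cm = (1/12)ML² = (1/12)(2.2)(0.45)² = 0.037125 kg m^2; axis through the centre, so I = 0.037125 kg m^2.
Thin rod: I_cm = (1/12)ML² = (1/12)(4.7)(1.4)² = 0.76767 kg m^2; centre at d = 0.225 + 0.7 = 0.925 m, so I = I_cm + Md² gives I = 0.76767 + (4.7)(0.925)² = 4.7891 kg m^2.
Solid sphere: I_cm = (2/5)MR² = (2/5)(5)(0.18)² = 0.0648 kg m^2; centre at d = 0.225 + 0.7 + 0.7 + 0.18 = 1.805 m, so I = I_cm + Md² gives I = 0.0648 + (5)(1.805)² = 16.355 kg m^2.
Total I = 0.037125 + 4.7891 + 16.355 = 21.181 kg m^2.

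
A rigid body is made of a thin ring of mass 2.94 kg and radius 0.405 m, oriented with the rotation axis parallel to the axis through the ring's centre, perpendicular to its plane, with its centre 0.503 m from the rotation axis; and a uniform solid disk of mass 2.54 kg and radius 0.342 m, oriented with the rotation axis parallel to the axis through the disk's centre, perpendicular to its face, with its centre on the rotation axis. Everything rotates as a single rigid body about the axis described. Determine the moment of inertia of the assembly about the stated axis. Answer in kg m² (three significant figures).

1.37

Thin ring: I_cm = MR² = (2.94)(0.405)² = 0.48223 kg m²; centre at d = 0.503 m, so the parallel axis theorem gives I = 0.48223 + (2.94)(0.503)² = 1.2261 kg m².
Solid disk: I_cm = (1/2)MR² = (1/2)(2.54)(0.342)² = 0.14854 kg m²; axis through the centre, so I = 0.14854 kg m².
Total I = 1.2261 + 0.14854 = 1.3746 kg m².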